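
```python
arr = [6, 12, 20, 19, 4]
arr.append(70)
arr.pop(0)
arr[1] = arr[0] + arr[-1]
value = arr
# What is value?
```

Trace:
`arr = [6, 12, 20, 19, 4]` → arr = [6, 12, 20, 19, 4]
`arr.append(70)` → arr = [6, 12, 20, 19, 4, 70]
`arr.pop(0)` → arr = [12, 20, 19, 4, 70]
`arr[1] = arr[0] + arr[-1]` → arr = [12, 82, 19, 4, 70]
`value = arr` → value = [12, 82, 19, 4, 70]
So value = [12, 82, 19, 4, 70]

Answer: [12, 82, 19, 4, 70]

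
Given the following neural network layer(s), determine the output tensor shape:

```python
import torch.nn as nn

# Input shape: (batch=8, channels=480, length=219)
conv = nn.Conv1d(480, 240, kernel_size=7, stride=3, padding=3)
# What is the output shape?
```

Input: (8, 480, 219) -> Output: (8, 240, 73)

Answer: (8, 240, 73)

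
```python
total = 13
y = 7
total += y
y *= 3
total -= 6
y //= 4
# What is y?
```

Trace:
`total = 13` → total = 13
`y = 7` → y = 7
`total += y` → total = 20
`y *= 3` → y = 21
`total -= 6` → total = 14
`y //= 4` → y = 5
So y = 5

Answer: 5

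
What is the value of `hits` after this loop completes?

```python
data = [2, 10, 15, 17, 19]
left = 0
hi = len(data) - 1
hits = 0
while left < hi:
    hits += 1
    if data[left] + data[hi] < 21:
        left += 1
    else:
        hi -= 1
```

Steps to find pair summing to 21
`hits` takes the values: 0 → 1 → 2 → 3 → 4

Answer: 4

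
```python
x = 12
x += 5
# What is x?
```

Trace:
`x = 12` → x = 12
`x += 5` → x = 17
So x = 17

Answer: 17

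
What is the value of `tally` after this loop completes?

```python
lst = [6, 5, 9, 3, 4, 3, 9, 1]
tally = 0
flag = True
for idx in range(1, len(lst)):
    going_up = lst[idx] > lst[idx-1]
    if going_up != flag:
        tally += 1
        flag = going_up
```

Count direction changes in [6, 5, 9, 3, 4, 3, 9, 1]
`tally` takes the values: 0 → 1 → 2 → 3 → 4 → 5 → 6 → 7

Answer: 7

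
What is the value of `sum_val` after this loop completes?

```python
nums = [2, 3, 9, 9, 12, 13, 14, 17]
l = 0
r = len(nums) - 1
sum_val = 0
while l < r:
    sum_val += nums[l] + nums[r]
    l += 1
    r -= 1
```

Sum of pairs from ends
`sum_val` takes the values: 0 → 19 → 36 → 58 → 79

Answer: 79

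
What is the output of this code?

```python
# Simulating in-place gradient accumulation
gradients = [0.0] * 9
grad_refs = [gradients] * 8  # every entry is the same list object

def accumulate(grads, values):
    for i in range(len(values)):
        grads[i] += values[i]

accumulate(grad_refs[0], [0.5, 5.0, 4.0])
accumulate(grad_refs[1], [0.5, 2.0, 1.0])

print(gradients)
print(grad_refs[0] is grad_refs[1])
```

Key concept: gradient accumulation aliasing.
Step by step:
`gradients = [0.0] * 9` → gradients = [0.0, 0.0, 0.0, 0.0, 0.0, 0.0, 0.0, 0.0, 0.0]
`grad_refs = [gradients] * 8` → grad_refs = [[0.0, 0.0, 0.0, 0.0, 0.0, 0.0, 0.0, 0.0, 0.0], [0.0, 0.0, 0.0, 0.0, 0.0, 0.0, 0.0, 0.0, 0.0], [0.0, 0.0, 0.0, 0.0, 0.0, 0.0, 0.0, 0.0, 0.0], [0.0, 0.0, 0.0, 0.0, 0.0, 0.0, 0.0, 0.0, 0.0], [0.0, 0.0, 0.0, 0.0, 0.0, 0.0, 0.0, 0.0, 0.0], [0.0, 0.0, 0.0, 0.0, 0.0, 0.0, 0.0, 0.0, 0.0], [0.0, 0.0, 0.0, 0.0, 0.0, 0.0, 0.0, 0.0, 0.0], [0.0, 0.0, 0.0, 0.0, 0.0, 0.0, 0.0, 0.0, 0.0]]
`accumulate(grad_refs[0], [0.5, 5.0, 4.0])` → gradients = [0.5, 5.0, 4.0, 0.0, 0.0, 0.0, 0.0, 0.0, 0.0]; grad_refs = [[0.5, 5.0, 4.0, 0.0, 0.0, 0.0, 0.0, 0.0, 0.0], [0.5, 5.0, 4.0, 0.0, 0.0, 0.0, 0.0, 0.0, 0.0], [0.5, 5.0, 4.0, 0.0, 0.0, 0.0, 0.0, 0.0, 0.0], [0.5, 5.0, 4.0, 0.0, 0.0, 0.0, 0.0, 0.0, 0.0], [0.5, 5.0, 4.0, 0.0, 0.0, 0.0, 0.0, 0.0, 0.0], [0.5, 5.0, 4.0, 0.0, 0.0, 0.0, 0.0, 0.0, 0.0], [0.5, 5.0, 4.0, 0.0, 0.0, 0.0, 0.0, 0.0, 0.0], [0.5, 5.0, 4.0, 0.0, 0.0, 0.0, 0.0, 0.0, 0.0]]
`accumulate(grad_refs[1], [0.5, 2.0, 1.0])` → gradients = [1.0, 7.0, 5.0, 0.0, 0.0, 0.0, 0.0, 0.0, 0.0]; grad_refs = [[1.0, 7.0, 5.0, 0.0, 0.0, 0.0, 0.0, 0.0, 0.0], [1.0, 7.0, 5.0, 0.0, 0.0, 0.0, 0.0, 0.0, 0.0], [1.0, 7.0, 5.0, 0.0, 0.0, 0.0, 0.0, 0.0, 0.0], [1.0, 7.0, 5.0, 0.0, 0.0, 0.0, 0.0, 0.0, 0.0], [1.0, 7.0, 5.0, 0.0, 0.0, 0.0, 0.0, 0.0, 0.0], [1.0, 7.0, 5.0, 0.0, 0.0, 0.0, 0.0, 0.0, 0.0], [1.0, 7.0, 5.0, 0.0, 0.0, 0.0, 0.0, 0.0, 0.0], [1.0, 7.0, 5.0, 0.0, 0.0, 0.0, 0.0, 0.0, 0.0]]
`print(gradients)` → prints [1.0, 7.0, 5.0, 0.0, 0.0, 0.0, 0.0, 0.0, 0.0]
`print(grad_refs[0] is grad_refs[1])` → prints True

Answer:
[1.0, 7.0, 5.0, 0.0, 0.0, 0.0, 0.0, 0.0, 0.0]
True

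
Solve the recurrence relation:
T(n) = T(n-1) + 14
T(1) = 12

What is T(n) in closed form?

Unrolling: T(n) = T(1) + 14·(n-1) = 12 + 14(n-1) = 14n - 2.

Answer: T(n) = 14n - 2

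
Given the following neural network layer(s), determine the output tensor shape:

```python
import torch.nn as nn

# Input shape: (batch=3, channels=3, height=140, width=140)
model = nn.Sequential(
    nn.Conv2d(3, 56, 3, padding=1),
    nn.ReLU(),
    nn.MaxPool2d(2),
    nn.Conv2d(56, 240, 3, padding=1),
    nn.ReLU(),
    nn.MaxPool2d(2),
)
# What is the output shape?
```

Input: (3, 3, 140, 140) -> after first Conv2d: (3, 56, 140, 140) -> after first MaxPool2d: (3, 56, 70, 70) -> after second Conv2d: (3, 240, 70, 70) -> Output: (3, 240, 35, 35)

Answer: (3, 240, 35, 35)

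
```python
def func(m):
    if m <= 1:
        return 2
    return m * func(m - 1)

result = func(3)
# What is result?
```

func(3) = 3 * 2 * 2 = 12

Answer: 12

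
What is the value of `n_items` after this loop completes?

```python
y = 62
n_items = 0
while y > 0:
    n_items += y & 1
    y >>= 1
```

Count set bits in 62 (binary: 0b111110)
`n_items` takes the values: 0 → 1 → 2 → 3 → 4 → 5

Answer: 5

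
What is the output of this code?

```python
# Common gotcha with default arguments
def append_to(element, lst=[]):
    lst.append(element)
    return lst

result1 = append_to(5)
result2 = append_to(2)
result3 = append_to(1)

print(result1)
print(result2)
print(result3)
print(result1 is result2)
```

Key concept: mutable default argument gotcha.
Step by step:
`result1 = append_to(5)` → result1 = [5]
`result2 = append_to(2)` → result1 = [5, 2] (same object as result2); result2 = [5, 2] (same object as result1)
`result3 = append_to(1)` → result1 = [5, 2, 1] (same object as result2, result3); result2 = [5, 2, 1] (same object as result1, result3); result3 = [5, 2, 1] (same object as result1, result2)
`print(result1)` → prints [5, 2, 1]
`print(result2)` → prints [5, 2, 1]
`print(result3)` → prints [5, 2, 1]
`print(result1 is result2)` → prints True

Answer:
[5, 2, 1]
[5, 2, 1]
[5, 2, 1]
True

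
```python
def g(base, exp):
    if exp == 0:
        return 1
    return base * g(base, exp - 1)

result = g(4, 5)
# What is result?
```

g(4, 5) = 4 * 4 * 4 * 4 * 4 = 1024

Answer: 1024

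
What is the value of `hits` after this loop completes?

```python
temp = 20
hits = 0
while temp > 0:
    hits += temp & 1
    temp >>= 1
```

Count set bits in 20 (binary: 0b10100)
`hits` takes the values: 0 → 1 → 2

Answer: 2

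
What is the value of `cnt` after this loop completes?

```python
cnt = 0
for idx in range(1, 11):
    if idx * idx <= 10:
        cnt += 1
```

Count numbers where idx² ≤ 10
`cnt` takes the values: 0 → 1 → 2 → 3

Answer: 3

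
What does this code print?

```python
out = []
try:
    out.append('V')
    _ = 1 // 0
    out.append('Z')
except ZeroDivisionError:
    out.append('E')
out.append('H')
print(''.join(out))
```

Execution trace: 'V' (try body) → 'E' (except ZeroDivisionError) → 'H' (after the try/except). Output: VEH

Answer: VEH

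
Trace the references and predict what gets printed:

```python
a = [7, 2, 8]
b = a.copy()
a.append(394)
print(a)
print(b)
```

Key concept: list.copy() creates independent copy.
Step by step:
`a = [7, 2, 8]` → a = [7, 2, 8]
`b = a.copy()` → b = [7, 2, 8]
`a.append(394)` → a = [7, 2, 8, 394]
`print(a)` → prints [7, 2, 8, 394]
`print(b)` → prints [7, 2, 8]

Answer:
[7, 2, 8, 394]
[7, 2, 8]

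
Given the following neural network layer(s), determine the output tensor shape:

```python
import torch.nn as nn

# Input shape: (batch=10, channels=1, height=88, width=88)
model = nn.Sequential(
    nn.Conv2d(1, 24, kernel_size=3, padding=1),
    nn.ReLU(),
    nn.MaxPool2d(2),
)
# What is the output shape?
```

Input: (10, 1, 88, 88) -> after Conv2d: (10, 24, 88, 88) -> after ReLU: (10, 24, 88, 88) -> Output: (10, 24, 44, 44)

Answer: (10, 24, 44, 44)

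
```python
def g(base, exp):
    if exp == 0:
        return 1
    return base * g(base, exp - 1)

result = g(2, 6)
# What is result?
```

g(2, 6) = 2 * 2 * 2 * 2 * 2 * 2 = 64

Answer: 64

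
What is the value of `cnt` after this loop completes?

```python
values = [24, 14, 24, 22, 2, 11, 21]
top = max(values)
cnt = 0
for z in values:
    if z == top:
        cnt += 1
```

Count of max value 24 in [24, 14, 24, 22, 2, 11, 21]
`cnt` takes the values: 0 → 1 → 2

Answer: 2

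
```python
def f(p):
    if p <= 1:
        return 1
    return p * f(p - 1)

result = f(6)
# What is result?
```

f(6) = 6 * 5 * 4 * 3 * 2 * 1 = 720

Answer: 720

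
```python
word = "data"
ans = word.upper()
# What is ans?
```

Trace:
`word = "data"` → word = 'data'
`ans = word.upper()` → ans = 'DATA'
So ans = 'DATA'

Answer: 'DATA'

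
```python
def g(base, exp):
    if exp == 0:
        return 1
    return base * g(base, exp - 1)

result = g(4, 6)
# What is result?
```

g(4, 6) = 4 * 4 * 4 * 4 * 4 * 4 = 4096

Answer: 4096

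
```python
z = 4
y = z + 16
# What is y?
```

Trace:
`z = 4` → z = 4
`y = z + 16` → y = 20
So y = 20

Answer: 20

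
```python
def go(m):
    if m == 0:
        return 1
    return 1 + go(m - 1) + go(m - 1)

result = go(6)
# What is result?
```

go(m) = 1 + 2·go(m-1), go(0)=1. Closed form: (1+1)·2^6 - 1 = 127.

Answer: 127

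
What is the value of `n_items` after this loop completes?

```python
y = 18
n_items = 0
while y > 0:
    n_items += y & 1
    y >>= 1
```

Count set bits in 18 (binary: 0b10010)
`n_items` takes the values: 0 → 1 → 2

Answer: 2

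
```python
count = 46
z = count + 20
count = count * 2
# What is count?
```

Trace:
`count = 46` → count = 46
`z = count + 20` → z = 66
`count = count * 2` → count = 92
So count = 92

Answer: 92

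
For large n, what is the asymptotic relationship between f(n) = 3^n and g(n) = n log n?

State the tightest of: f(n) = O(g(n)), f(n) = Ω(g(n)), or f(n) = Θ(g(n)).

3^n vs n log n: f(n) = Ω(g(n)) but not O(g(n)) — 3^n grows strictly faster than n log n.

Answer: f(n) = Ω(g(n)) but not O(g(n)) — 3^n grows strictly faster than n log n.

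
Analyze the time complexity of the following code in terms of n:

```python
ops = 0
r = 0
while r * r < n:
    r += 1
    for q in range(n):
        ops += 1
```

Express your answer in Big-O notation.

Each loop level contributes: √n × n. Multiplying the contributions gives O(n√n).

Answer: O(n√n)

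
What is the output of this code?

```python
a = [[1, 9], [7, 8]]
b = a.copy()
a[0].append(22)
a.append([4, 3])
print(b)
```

Key concept: shallow copy with nested lists.
Step by step:
`a = [[1, 9], [7, 8]]` → a = [[1, 9], [7, 8]]
`b = a.copy()` → b = [[1, 9], [7, 8]]
`a[0].append(22)` → a = [[1, 9, 22], [7, 8]]; b = [[1, 9, 22], [7, 8]]
`a.append([4, 3])` → a = [[1, 9, 22], [7, 8], [4, 3]]
`print(b)` → prints [[1, 9, 22], [7, 8]]

Answer: [[1, 9, 22], [7, 8]]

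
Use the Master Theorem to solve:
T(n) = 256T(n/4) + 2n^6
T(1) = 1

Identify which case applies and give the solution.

a=256, b=4, f(n)=2n^6. log_4(256) = 4. Since c=6 > 4 and the regularity condition holds (256(n/4)^6 = (256/4^6)n^6 with 256/4^6 < 1), Case 3 applies: T(n) = Θ(f(n)) = O(n^6).

Answer: O(n^6) - Case 3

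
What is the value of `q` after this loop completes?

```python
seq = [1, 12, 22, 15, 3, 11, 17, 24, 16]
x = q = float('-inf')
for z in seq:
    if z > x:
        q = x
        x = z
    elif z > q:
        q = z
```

Second largest (with repeats) in [1, 12, 22, 15, 3, 11, 17, 24, 16]
`q` takes the values: -inf → 1 → 12 → 15 → 17 → 22

Answer: 22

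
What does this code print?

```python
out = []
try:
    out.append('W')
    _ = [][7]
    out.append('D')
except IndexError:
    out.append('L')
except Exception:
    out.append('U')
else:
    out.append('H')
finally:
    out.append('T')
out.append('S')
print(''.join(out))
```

Execution trace: 'W' (try body) → 'L' (except IndexError) → 'T' (finally) → 'S' (after the try/except). Output: WLTS

Answer: WLTS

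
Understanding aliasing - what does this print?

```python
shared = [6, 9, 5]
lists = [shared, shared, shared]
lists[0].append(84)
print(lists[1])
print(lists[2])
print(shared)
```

Key concept: list of same reference.
Step by step:
`shared = [6, 9, 5]` → shared = [6, 9, 5]
`lists = [shared, shared, shared]` → lists = [[6, 9, 5], [6, 9, 5], [6, 9, 5]]
`lists[0].append(84)` → shared = [6, 9, 5, 84]; lists = [[6, 9, 5, 84], [6, 9, 5, 84], [6, 9, 5, 84]]
`print(lists[1])` → prints [6, 9, 5, 84]
`print(lists[2])` → prints [6, 9, 5, 84]
`print(shared)` → prints [6, 9, 5, 84]

Answer:
[6, 9, 5, 84]
[6, 9, 5, 84]
[6, 9, 5, 84]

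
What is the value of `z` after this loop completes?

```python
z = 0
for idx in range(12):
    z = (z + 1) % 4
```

Increment mod 4, 12 times = 0
`z` takes the values: 0 → 1 → 2 → 3 → 0 → 1 → 2 → 3 → 0 → 1 → 2 → 3 → 0

Answer: 0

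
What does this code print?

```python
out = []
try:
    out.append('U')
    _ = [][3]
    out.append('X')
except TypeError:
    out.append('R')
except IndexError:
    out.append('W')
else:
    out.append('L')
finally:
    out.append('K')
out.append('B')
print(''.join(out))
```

Execution trace: 'U' (try body) → 'W' (except IndexError) → 'K' (finally) → 'B' (after the try/except). Output: UWKB

Answer: UWKB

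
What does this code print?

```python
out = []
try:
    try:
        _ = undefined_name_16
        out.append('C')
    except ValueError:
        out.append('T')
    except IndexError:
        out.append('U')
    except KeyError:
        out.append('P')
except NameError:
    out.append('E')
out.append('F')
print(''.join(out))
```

Execution trace: 'E' (outer except NameError) → 'F' (after the try/except). Output: EF

Answer: EF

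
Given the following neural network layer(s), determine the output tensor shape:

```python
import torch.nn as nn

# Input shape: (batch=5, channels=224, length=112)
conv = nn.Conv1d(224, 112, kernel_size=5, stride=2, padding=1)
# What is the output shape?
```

Input: (5, 224, 112) -> Output: (5, 112, 55)

Answer: (5, 112, 55)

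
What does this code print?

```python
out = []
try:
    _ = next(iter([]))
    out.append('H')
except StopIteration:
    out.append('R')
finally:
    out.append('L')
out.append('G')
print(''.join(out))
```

Execution trace: 'R' (except StopIteration) → 'L' (finally) → 'G' (after the try/except). Output: RLG

Answer: RLG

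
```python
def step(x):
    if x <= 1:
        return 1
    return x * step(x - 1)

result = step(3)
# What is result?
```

step(3) = 3 * 2 * 1 = 6

Answer: 6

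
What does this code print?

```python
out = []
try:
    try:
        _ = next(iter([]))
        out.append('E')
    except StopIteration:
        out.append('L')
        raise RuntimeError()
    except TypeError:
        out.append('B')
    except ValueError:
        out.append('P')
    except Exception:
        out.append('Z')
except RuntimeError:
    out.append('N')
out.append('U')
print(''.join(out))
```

Execution trace: 'L' (inner except StopIteration) → 'N' (outer except RuntimeError) → 'U' (after the try/except). Output: LNU

Answer: LNU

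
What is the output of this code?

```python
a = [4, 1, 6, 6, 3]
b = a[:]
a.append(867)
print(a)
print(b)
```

Key concept: slice [:] creates copy.
Step by step:
`a = [4, 1, 6, 6, 3]` → a = [4, 1, 6, 6, 3]
`b = a[:]` → b = [4, 1, 6, 6, 3]
`a.append(867)` → a = [4, 1, 6, 6, 3, 867]
`print(a)` → prints [4, 1, 6, 6, 3, 867]
`print(b)` → prints [4, 1, 6, 6, 3]

Answer:
[4, 1, 6, 6, 3, 867]
[4, 1, 6, 6, 3]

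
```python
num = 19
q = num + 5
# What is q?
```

Trace:
`num = 19` → num = 19
`q = num + 5` → q = 24
So q = 24

Answer: 24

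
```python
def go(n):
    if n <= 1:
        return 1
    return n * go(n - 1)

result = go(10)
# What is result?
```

go(10) = 10 * 9 * 8 * 7 * 6 * 5 * 4 * 3 * 2 * 1 = 3628800

Answer: 3628800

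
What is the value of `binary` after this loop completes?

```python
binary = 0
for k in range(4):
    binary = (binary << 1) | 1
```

Build 4 consecutive 1-bits: 0b1111
`binary` takes the values: 0 → 1 → 3 → 7 → 15

Answer: 15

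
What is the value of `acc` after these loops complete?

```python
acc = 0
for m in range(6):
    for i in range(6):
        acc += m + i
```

Sum of all m+i for m,i in 6x6
`acc` takes the values: 0 → 1 → 3 → 6 → 10 → 15 → 16 → 18 → 21 → 25 → 30 → 36 → 38 → 41 → 45 → 50 → 56 → 63 → 66 → 70 → 75 → 81 → 88 → 96 → 100 → 105 → 111 → 118 → 126 → 135 → 140 → 146 → 153 → 161 → 170 → 180

Answer: 180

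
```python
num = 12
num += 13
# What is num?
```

Trace:
`num = 12` → num = 12
`num += 13` → num = 25
So num = 25

Answer: 25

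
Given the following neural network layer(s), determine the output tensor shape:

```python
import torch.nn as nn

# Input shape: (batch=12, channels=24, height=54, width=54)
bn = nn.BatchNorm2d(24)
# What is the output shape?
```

Input: (12, 24, 54, 54) -> Output: (12, 24, 54, 54)

Answer: (12, 24, 54, 54)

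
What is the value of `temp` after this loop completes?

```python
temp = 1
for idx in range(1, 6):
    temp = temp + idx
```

Start at 1, add 1 through 5
`temp` takes the values: 1 → 2 → 4 → 7 → 11 → 16

Answer: 16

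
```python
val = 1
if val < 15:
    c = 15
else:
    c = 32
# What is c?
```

Trace:
`val = 1` → val = 1
`if val < 15: ...` → val < 15 is True → c = 15
So c = 15

Answer: 15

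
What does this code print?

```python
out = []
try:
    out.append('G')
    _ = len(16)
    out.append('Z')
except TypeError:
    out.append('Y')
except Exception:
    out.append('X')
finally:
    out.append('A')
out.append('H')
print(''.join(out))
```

Execution trace: 'G' (try body) → 'Y' (except TypeError) → 'A' (finally) → 'H' (after the try/except). Output: GYAH

Answer: GYAH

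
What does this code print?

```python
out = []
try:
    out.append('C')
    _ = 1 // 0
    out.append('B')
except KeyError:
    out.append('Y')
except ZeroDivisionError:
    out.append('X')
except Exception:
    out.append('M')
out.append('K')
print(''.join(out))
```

Execution trace: 'C' (try body) → 'X' (except ZeroDivisionError) → 'K' (after the try/except). Output: CXK

Answer: CXK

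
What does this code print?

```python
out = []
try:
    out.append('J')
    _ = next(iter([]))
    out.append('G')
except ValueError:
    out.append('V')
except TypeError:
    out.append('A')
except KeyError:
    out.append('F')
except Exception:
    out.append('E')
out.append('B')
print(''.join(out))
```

Execution trace: 'J' (try body) → 'E' (except Exception) → 'B' (after the try/except). Output: JEB

Answer: JEB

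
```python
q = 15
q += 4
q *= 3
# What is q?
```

Trace:
`q = 15` → q = 15
`q += 4` → q = 19
`q *= 3` → q = 57
So q = 57

Answer: 57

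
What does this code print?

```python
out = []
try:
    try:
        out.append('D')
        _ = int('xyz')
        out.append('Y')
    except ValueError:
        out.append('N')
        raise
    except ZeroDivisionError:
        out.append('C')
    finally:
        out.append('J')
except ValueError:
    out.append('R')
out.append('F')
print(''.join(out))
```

Execution trace: 'D' (inner try body) → 'N' (inner except ValueError) → 'J' (inner finally) → 'R' (outer except ValueError) → 'F' (after the try/except). Output: DNJRF

Answer: DNJRF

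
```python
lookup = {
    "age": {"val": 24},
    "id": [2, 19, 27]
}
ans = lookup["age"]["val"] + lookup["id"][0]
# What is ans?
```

Trace:
`lookup = { ...` → lookup = {'age': {'val': 24}, 'id': [2, 19, 27]}
`ans = lookup["age"]["val"] + lookup["id"][0]` → ans = 26
So ans = 26

Answer: 26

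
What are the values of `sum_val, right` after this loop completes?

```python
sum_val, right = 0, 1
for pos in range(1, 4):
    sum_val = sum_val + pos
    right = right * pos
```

Sum and factorial of 1 to 3
`sum_val, right` takes the values: (0, 1) → (1, 1) → (3, 1) → (3, 2) → (6, 2) → (6, 6)

Answer: 6, 6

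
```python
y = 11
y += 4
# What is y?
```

Trace:
`y = 11` → y = 11
`y += 4` → y = 15
So y = 15

Answer: 15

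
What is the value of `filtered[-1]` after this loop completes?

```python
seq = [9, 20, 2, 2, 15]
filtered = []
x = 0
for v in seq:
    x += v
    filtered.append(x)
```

Cumulative sum ends at 48
`filtered` takes the values: [] → [9] → [9, 29] → [9, 29, 31] → [9, 29, 31, 33] → [9, 29, 31, 33, 48]
So `filtered[-1]` = 48

Answer: 48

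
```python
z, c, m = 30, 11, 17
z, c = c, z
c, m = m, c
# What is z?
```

Trace:
`z, c, m = 30, 11, 17` → z = 30; c = 11; m = 17
`z, c = c, z` → z = 11; c = 30
`c, m = m, c` → c = 17; m = 30
So z = 11

Answer: 11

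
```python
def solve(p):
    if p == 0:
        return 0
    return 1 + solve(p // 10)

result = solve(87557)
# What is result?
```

Count of digits of 87557: 5

Answer: 5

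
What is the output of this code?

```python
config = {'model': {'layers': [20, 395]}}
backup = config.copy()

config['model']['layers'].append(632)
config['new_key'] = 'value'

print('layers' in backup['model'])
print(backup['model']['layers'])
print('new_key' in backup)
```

Key concept: shallow copy gotcha with nested dict.
Step by step:
`config = {'model': {'layers': [20, 395]}}` → config = {'model': {'layers': [20, 395]}}
`backup = config.copy()` → backup = {'model': {'layers': [20, 395]}}
`config['model']['layers'].append(632)` → config = {'model': {'layers': [20, 395, 632]}}; backup = {'model': {'layers': [20, 395, 632]}}
`config['new_key'] = 'value'` → config = {'model': {'layers': [20, 395, 632]}, 'new_key': 'value'}
`print('layers' in backup['model'])` → prints True
`print(backup['model']['layers'])` → prints [20, 395, 632]
`print('new_key' in backup)` → prints False

Answer:
True
[20, 395, 632]
False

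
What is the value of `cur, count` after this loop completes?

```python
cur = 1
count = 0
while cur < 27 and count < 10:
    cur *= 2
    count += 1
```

Double until >= 27 or 10 iterations
`cur, count` takes the values: (1, 0) → (2, 0) → (2, 1) → (4, 1) → (4, 2) → (8, 2) → (8, 3) → (16, 3) → (16, 4) → (32, 4) → (32, 5)

Answer: 32, 5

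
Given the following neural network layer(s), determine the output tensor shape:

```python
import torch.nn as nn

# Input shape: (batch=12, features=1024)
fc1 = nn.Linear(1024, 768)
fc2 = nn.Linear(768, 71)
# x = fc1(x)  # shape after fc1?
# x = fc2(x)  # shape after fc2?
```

Input: (12, 1024) -> after fc1: (12, 768) -> Output: (12, 71)

Answer: (12, 71)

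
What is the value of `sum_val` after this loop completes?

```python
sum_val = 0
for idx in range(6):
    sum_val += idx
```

Sum of 0 to 5 = 15
`sum_val` takes the values: 0 → 1 → 3 → 6 → 10 → 15

Answer: 15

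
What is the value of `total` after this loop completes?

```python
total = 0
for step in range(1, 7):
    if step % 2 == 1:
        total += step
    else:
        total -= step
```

Add odd, subtract even
`total` takes the values: 0 → 1 → -1 → 2 → -2 → 3 → -3

Answer: -3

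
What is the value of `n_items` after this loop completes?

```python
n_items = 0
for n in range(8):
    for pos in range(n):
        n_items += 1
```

Triangle number: 0+1+2+...+7
`n_items` takes the values: 0 → 1 → 2 → 3 → 4 → 5 → 6 → 7 → 8 → 9 → 10 → 11 → 12 → 13 → 14 → 15 → 16 → 17 → 18 → 19 → 20 → 21 → 22 → 23 → 24 → 25 → 26 → 27 → 28

Answer: 28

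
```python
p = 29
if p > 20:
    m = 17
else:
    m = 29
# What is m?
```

Trace:
`p = 29` → p = 29
`if p > 20: ...` → p > 20 is True → m = 17
So m = 17

Answer: 17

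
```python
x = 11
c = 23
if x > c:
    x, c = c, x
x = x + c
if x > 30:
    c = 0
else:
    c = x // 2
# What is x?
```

Trace:
`x = 11` → x = 11
`c = 23` → c = 23
`if x > c: ...` → x > c is False → no variable changes
`x = x + c` → x = 34
`if x > 30: ...` → x > 30 is True → c = 0
So x = 34

Answer: 34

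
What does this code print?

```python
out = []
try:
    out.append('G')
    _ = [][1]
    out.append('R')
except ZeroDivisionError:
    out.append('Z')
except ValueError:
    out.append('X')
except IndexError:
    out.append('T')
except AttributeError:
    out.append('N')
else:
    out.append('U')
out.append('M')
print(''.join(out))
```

Execution trace: 'G' (try body) → 'T' (except IndexError) → 'M' (after the try/except). Output: GTM

Answer: GTM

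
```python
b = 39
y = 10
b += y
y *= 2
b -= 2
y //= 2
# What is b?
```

Trace:
`b = 39` → b = 39
`y = 10` → y = 10
`b += y` → b = 49
`y *= 2` → y = 20
`b -= 2` → b = 47
`y //= 2` → y = 10
So b = 47

Answer: 47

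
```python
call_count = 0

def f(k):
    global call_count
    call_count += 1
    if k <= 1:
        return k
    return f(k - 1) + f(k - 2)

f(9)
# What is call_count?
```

Calls(k) = 1 + Calls(k-1) + Calls(k-2); Calls(0)=Calls(1)=1. For k=9 this gives 109.

Answer: 109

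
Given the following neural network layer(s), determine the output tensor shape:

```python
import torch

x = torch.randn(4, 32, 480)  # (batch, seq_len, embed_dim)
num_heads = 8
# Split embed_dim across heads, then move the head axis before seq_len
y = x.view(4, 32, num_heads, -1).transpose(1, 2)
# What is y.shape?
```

Input: (4, 32, 480) -> head_dim = 480 // 8 = 60; after view: (4, 32, 8, 60) -> after transpose(1, 2): (4, 8, 32, 60) -> Output: (4, 8, 32, 60)

Answer: (4, 8, 32, 60)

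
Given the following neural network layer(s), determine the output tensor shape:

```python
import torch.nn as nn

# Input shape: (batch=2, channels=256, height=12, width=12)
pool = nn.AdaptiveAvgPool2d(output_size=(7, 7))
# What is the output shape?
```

Input: (2, 256, 12, 12) -> Output: (2, 256, 7, 7)

Answer: (2, 256, 7, 7)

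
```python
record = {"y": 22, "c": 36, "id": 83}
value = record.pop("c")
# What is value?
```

Trace:
`record = {"y": 22, "c": 36, "id": 83}` → record = {'y': 22, 'c': 36, 'id': 83}
`value = record.pop("c")` → record = {'y': 22, 'id': 83}; value = 36
So value = 36

Answer: 36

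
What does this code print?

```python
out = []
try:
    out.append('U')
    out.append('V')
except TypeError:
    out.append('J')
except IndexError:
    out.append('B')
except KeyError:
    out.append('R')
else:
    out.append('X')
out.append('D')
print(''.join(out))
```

Execution trace: 'U' (try body) → 'V' (try body, no exception) → 'X' (else) → 'D' (after the try/except). Output: UVXD

Answer: UVXD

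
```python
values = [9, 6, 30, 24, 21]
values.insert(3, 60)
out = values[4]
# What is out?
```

Trace:
`values = [9, 6, 30, 24, 21]` → values = [9, 6, 30, 24, 21]
`values.insert(3, 60)` → values = [9, 6, 30, 60, 24, 21]
`out = values[4]` → out = 24
So out = 24

Answer: 24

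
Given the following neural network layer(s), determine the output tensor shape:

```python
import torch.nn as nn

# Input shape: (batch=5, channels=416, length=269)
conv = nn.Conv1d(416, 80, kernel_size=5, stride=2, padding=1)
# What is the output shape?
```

Input: (5, 416, 269) -> Output: (5, 80, 134)

Answer: (5, 80, 134)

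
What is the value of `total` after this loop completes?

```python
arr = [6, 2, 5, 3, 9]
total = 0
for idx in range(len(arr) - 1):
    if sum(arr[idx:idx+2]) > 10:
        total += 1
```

Count windows with sum > 10
`total` takes the values: 0 → 1

Answer: 1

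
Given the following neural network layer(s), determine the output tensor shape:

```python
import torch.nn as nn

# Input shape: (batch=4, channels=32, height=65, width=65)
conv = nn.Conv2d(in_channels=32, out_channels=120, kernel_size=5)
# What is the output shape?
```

Input: (4, 32, 65, 65) -> Output: (4, 120, 61, 61)

Answer: (4, 120, 61, 61)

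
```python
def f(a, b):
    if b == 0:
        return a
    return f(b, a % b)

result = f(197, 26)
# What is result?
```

f(197, 26) -> f(26, 15) -> f(15, 11) -> f(11, 4) -> f(4, 3) -> f(3, 1) -> f(1, 0) -> 1

Answer: 1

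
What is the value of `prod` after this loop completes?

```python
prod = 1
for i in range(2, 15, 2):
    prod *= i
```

Product of even numbers 2 to 14
`prod` takes the values: 1 → 2 → 8 → 48 → 384 → 3840 → 46080 → 645120

Answer: 645120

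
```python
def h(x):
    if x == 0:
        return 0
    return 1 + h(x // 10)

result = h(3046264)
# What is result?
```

Count of digits of 3046264: 7

Answer: 7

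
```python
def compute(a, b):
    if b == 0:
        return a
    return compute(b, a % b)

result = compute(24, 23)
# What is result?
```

compute(24, 23) -> compute(23, 1) -> compute(1, 0) -> 1

Answer: 1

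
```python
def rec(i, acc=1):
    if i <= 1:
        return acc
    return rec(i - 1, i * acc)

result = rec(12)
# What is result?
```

Accumulator trace (n, acc): (12, 1) -> (11, 12) -> (10, 132) -> (9, 1320) -> (8, 11880) -> (7, 95040) -> (6, 665280) -> (5, 3991680) -> (4, 19958400) -> (3, 79833600) -> (2, 239500800) -> (1, 479001600) -> return 479001600

Answer: 479001600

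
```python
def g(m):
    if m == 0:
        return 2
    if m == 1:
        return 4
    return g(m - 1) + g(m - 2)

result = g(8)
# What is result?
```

Build up from base cases: g(0)=2, g(1)=4, g(2)=6, g(3)=10, g(4)=16, g(5)=26, g(6)=42, ..., g(8)=110

Answer: 110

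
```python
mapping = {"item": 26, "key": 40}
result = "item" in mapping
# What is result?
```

Trace:
`mapping = {"item": 26, "key": 40}` → mapping = {'item': 26, 'key': 40}
`result = "item" in mapping` → result = True
So result = True

Answer: True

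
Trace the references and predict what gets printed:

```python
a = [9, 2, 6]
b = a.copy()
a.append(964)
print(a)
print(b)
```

Key concept: list.copy() creates independent copy.
Step by step:
`a = [9, 2, 6]` → a = [9, 2, 6]
`b = a.copy()` → b = [9, 2, 6]
`a.append(964)` → a = [9, 2, 6, 964]
`print(a)` → prints [9, 2, 6, 964]
`print(b)` → prints [9, 2, 6]

Answer:
[9, 2, 6, 964]
[9, 2, 6]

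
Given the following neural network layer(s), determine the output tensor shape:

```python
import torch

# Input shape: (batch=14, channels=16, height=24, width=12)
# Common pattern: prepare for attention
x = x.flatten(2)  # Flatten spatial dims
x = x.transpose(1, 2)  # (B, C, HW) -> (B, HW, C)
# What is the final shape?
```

Input: (14, 16, 24, 12) -> after flatten(2): (14, 16, 288) -> Output: (14, 288, 16)

Answer: (14, 288, 16)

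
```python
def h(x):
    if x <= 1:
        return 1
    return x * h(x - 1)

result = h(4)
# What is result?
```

h(4) = 4 * 3 * 2 * 1 = 24

Answer: 24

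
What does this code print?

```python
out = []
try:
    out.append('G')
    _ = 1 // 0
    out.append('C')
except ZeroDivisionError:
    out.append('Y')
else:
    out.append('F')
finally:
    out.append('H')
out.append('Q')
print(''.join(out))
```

Execution trace: 'G' (try body) → 'Y' (except ZeroDivisionError) → 'H' (finally) → 'Q' (after the try/except). Output: GYHQ

Answer: GYHQ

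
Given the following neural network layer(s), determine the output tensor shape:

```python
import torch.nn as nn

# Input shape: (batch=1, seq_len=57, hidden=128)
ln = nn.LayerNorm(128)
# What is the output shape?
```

Input: (1, 57, 128) -> Output: (1, 57, 128)

Answer: (1, 57, 128)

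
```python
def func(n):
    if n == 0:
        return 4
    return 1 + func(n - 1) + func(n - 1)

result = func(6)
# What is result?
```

func(n) = 1 + 2·func(n-1), func(0)=4. Closed form: (4+1)·2^6 - 1 = 319.

Answer: 319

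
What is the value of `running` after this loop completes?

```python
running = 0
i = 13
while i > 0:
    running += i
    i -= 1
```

Sum 13 down to 1
`running` takes the values: 0 → 13 → 25 → 36 → 46 → 55 → 63 → 70 → 76 → 81 → 85 → 88 → 90 → 91

Answer: 91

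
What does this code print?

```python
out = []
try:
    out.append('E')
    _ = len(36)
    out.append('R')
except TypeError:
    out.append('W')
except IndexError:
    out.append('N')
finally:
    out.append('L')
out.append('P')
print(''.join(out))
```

Execution trace: 'E' (try body) → 'W' (except TypeError) → 'L' (finally) → 'P' (after the try/except). Output: EWLP

Answer: EWLP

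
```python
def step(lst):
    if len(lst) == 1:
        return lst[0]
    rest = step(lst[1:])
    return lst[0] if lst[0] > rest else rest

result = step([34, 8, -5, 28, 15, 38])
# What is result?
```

Recursive max over [34, 8, -5, 28, 15, 38] = 38

Answer: 38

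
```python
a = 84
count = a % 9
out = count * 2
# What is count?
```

Trace:
`a = 84` → a = 84
`count = a % 9` → count = 3
`out = count * 2` → out = 6
So count = 3

Answer: 3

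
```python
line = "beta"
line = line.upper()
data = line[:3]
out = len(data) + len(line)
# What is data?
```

Trace:
`line = "beta"` → line = 'beta'
`line = line.upper()` → line = 'BETA'
`data = line[:3]` → data = 'BET'
`out = len(data) + len(line)` → out = 7
So data = 'BET'

Answer: 'BET'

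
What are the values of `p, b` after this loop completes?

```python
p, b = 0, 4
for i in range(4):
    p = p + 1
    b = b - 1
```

p goes 0→4, b goes 4→0
`p, b` takes the values: (0, 4) → (1, 4) → (1, 3) → (2, 3) → (2, 2) → (3, 2) → (3, 1) → (4, 1) → (4, 0)

Answer: 4, 0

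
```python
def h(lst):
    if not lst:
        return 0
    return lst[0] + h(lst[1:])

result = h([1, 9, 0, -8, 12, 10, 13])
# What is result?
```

1 + 9 + 0 + (-8) + 12 + 10 + 13 + 0 = 37

Answer: 37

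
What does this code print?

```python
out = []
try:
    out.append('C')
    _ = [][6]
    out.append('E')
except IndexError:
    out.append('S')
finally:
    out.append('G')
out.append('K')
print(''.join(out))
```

Execution trace: 'C' (try body) → 'S' (except IndexError) → 'G' (finally) → 'K' (after the try/except). Output: CSGK

Answer: CSGK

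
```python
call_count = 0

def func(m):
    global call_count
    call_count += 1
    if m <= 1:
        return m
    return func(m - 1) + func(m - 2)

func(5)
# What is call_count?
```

Calls(m) = 1 + Calls(m-1) + Calls(m-2); Calls(0)=Calls(1)=1. For m=5 this gives 15.

Answer: 15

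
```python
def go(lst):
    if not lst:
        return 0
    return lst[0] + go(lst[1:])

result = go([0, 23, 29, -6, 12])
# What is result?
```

0 + 23 + 29 + (-6) + 12 + 0 = 58

Answer: 58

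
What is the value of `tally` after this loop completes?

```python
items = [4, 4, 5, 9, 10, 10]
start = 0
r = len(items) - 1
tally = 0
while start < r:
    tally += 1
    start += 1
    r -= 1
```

Iterations until pointers meet (list length 6)
`tally` takes the values: 0 → 1 → 2 → 3

Answer: 3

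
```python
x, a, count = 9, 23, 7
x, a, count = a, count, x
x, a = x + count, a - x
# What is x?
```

Trace:
`x, a, count = 9, 23, 7` → x = 9; a = 23; count = 7
`x, a, count = a, count, x` → x = 23; a = 7; count = 9
`x, a = x + count, a - x` → x = 32; a = -16
So x = 32

Answer: 32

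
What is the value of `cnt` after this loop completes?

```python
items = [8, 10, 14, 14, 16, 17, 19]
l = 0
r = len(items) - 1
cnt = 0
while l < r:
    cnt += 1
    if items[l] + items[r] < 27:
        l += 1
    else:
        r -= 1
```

Steps to find pair summing to 27
`cnt` takes the values: 0 → 1 → 2 → 3 → 4 → 5 → 6

Answer: 6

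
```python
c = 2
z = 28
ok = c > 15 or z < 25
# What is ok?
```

Trace:
`c = 2` → c = 2
`z = 28` → z = 28
`ok = c > 15 or z < 25` → ok = False
So ok = False

Answer: False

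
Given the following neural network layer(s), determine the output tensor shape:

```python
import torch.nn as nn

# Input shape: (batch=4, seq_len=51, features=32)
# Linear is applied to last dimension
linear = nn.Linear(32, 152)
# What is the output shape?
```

Input: (4, 51, 32) -> Output: (4, 51, 152)

Answer: (4, 51, 152)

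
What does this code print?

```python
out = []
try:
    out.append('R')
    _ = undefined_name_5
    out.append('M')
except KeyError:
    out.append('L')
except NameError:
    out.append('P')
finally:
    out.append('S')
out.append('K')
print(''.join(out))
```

Execution trace: 'R' (try body) → 'P' (except NameError) → 'S' (finally) → 'K' (after the try/except). Output: RPSK

Answer: RPSK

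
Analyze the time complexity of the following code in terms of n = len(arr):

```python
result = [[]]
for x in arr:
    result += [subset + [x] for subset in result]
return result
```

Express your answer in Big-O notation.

This is subset (power-set) generation — 2^n subsets, each materialised as a list of up to n elements. Time complexity: O(n · 2^n).

Answer: O(n · 2^n)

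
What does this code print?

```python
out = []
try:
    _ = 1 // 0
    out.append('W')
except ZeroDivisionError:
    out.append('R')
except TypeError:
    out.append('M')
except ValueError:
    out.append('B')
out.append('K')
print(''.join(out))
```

Execution trace: 'R' (except ZeroDivisionError) → 'K' (after the try/except). Output: RK

Answer: RK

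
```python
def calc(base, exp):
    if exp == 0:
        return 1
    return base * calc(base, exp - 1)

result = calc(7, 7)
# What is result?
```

calc(7, 7) = 7 * 7 * 7 * 7 * 7 * 7 * 7 = 823543

Answer: 823543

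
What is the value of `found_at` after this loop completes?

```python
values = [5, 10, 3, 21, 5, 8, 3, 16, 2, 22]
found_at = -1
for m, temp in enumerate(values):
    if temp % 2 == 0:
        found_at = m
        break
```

First even number index in [5, 10, 3, 21, 5, 8, 3, 16, 2, 22]
`found_at` takes the values: -1 → 1

Answer: 1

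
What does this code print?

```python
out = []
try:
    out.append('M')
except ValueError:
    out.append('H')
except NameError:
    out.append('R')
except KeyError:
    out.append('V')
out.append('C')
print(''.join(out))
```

Execution trace: 'M' (try body, no exception) → 'C' (after the try/except). Output: MC

Answer: MC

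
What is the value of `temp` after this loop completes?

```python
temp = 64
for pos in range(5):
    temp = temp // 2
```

Halve 5 times: 64 // 2^5 = 2
`temp` takes the values: 64 → 32 → 16 → 8 → 4 → 2

Answer: 2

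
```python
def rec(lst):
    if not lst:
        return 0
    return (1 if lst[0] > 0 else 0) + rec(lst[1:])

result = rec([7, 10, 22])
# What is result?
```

Count of positive elements in [7, 10, 22] = 3

Answer: 3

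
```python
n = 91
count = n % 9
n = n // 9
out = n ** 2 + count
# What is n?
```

Trace:
`n = 91` → n = 91
`count = n % 9` → count = 1
`n = n // 9` → n = 10
`out = n ** 2 + count` → out = 101
So n = 10

Answer: 10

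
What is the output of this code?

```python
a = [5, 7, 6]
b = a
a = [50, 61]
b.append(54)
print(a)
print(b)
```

Key concept: rebinding vs mutation: a is rebound to a new list, b still points at the original.
Step by step:
`a = [5, 7, 6]` → a = [5, 7, 6]
`b = a` → b = [5, 7, 6] (same object as a)
`a = [50, 61]` → a = [50, 61]
`b.append(54)` → b = [5, 7, 6, 54]
`print(a)` → prints [50, 61]
`print(b)` → prints [5, 7, 6, 54]

Answer:
[50, 61]
[5, 7, 6, 54]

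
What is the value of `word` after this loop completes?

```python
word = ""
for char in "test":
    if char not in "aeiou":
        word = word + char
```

Remove vowels from 'test'
`word` takes the values: "" → "t" → "ts" → "tst"

Answer: "tst"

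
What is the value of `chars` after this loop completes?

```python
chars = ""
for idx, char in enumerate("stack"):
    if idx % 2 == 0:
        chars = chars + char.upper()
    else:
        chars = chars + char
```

Uppercase even positions in 'stack'
`chars` takes the values: "" → "S" → "St" → "StA" → "StAc" → "StAcK"

Answer: "StAcK"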